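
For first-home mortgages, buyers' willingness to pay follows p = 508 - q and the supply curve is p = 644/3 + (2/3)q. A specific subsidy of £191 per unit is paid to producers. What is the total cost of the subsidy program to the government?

Government cost = £55504.6

Pre-subsidy: 508 - q = 644/3 + (2/3)q gives q* = 176 and p* = 332.
With the subsidy, sellers receive ps = pb + 191 for each unit, where pb is the price buyers pay.
On the curves, pb = 508 - q and ps = 644/3 + (2/3)q; the wedge ps − pb = 191 gives 644/3 + (2/3)q − (508 - q) = 191, so q' = 290.6.
Then pb = 508 − 1·290.6 = 217.4 and ps = 644/3 + (2/3)·290.6 = 408.4.
Government outlay = subsidy × quantity = 191 × 290.6 = 55504.6.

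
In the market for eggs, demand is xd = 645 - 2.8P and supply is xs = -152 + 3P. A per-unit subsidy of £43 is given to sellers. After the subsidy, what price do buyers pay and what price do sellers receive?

Pre-subsidy: 645 - 2.8P = -152 + 3P gives P* = 3985/29, x* = 7547/29.
With the subsidy, sellers receive Ps = Pb + 43 for each unit, where Pb is the price buyers pay.
Supply in terms of Pb becomes xs = -152 + 3(Pb + 43) = -23 + 3Pb. Setting this equal to demand: 645 - 2.8Pb = -23 + 3Pb, so Pb = 3340/29.
Sellers receive Ps = 3340/29 + 43 = 4587/29; x' = 645 − 2.8·(3340/29) = 9353/29.

Buyers pay 3340/29; sellers receive 4587/29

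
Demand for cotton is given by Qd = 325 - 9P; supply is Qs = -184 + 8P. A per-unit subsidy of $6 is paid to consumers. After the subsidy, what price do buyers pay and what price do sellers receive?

Buyers pay 461/17; sellers receive 563/17

Pre-subsidy: 325 - 9P = -184 + 8P gives P* = 509/17, Q* = 944/17.
With the rebate, buyers effectively pay Pb = Ps − 6, where Ps is the price sellers receive.
Demand in terms of Ps becomes Qd = 325 − 9(Ps − 6) = 379 - 9Ps. Setting this equal to supply: 379 - 9Ps = -184 + 8Ps, so Ps = 563/17.
Buyers pay Pb = 563/17 − 6 = 461/17; Q' = -184 + 8·(563/17) = 1376/17.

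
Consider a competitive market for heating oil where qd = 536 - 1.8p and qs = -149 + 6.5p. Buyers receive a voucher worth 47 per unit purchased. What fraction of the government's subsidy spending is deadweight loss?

Pre-subsidy: 536 - 1.8p = -149 + 6.5p gives p* = 6850/83, q* = 32158/83.
With the rebate, buyers effectively pay pb = ps − 47, where ps is the price sellers receive.
Demand in terms of ps becomes qd = 536 − 1.8(ps − 47) = 620.6 - 1.8ps. Setting this equal to supply: 620.6 - 1.8ps = -149 + 6.5ps, so ps = 7696/83.
Buyers pay pb = 7696/83 − 47 = 3795/83; q' = -149 + 6.5·(7696/83) = 37657/83.
ΔCS = ½(32158/83 + 37657/83)(6850/83 − 3795/83) = 213284825/13778; ΔPS = ½(32158/83 + 37657/83)(7696/83 − 6850/83) = 29531745/6889.
Government spending = 47 × 37657/83 = 1769879/83.
DWL = ½ × 47 × (37657/83 − 32158/83) = 258453/166; fraction = (258453/166) / (1769879/83) = 5499/75314.

DWL / government spending = 5499/75314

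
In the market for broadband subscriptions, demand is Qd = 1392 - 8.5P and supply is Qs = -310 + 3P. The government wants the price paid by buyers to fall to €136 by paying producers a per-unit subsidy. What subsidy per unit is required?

At a buyer price of 136, quantity demanded is 1392 − 8.5·136 = 236.
Sellers supply 236 only when they receive Ps with -310 + 3·Ps = 236, i.e. Ps = 182.
s = Ps − Pb = 182 − 136 = 46.

Required subsidy s = €46 per unit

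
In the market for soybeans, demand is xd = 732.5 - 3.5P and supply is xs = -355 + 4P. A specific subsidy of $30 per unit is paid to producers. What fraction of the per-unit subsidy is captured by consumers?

Pre-subsidy: 732.5 - 3.5P = -355 + 4P gives P* = 145, x* = 225.
With the subsidy, sellers receive Ps = Pb + 30 for each unit, where Pb is the price buyers pay.
Supply in terms of Pb becomes xs = -355 + 4(Pb + 30) = -235 + 4Pb. Setting this equal to demand: 732.5 - 3.5Pb = -235 + 4Pb, so Pb = 129.
Sellers receive Ps = 129 + 30 = 159; x' = 732.5 − 3.5·129 = 281.
Buyers' price falls by P* − Pb = 145 − 129 = 16; sellers' price rises by Ps − P* = 159 − 145 = 14.
So consumers capture 16/30 = 8/15 of each unit of subsidy.

Consumer share = 8/15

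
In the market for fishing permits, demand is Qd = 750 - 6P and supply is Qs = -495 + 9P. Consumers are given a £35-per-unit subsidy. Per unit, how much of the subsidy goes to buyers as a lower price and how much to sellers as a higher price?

Buyers gain £21 per unit; sellers gain £14 per unit

Pre-subsidy: 750 - 6P = -495 + 9P gives P* = 83, Q* = 252.
With the rebate, buyers effectively pay Pb = Ps − 35, where Ps is the price sellers receive.
Demand in terms of Ps becomes Qd = 750 − 6(Ps − 35) = 960 - 6Ps. Setting this equal to supply: 960 - 6Ps = -495 + 9Ps, so Ps = 97.
Buyers pay Pb = 97 − 35 = 62; Q' = -495 + 9·97 = 378.
Buyers' price falls by P* − Pb = 83 − 62 = 21; sellers' price rises by Ps − P* = 97 − 83 = 14.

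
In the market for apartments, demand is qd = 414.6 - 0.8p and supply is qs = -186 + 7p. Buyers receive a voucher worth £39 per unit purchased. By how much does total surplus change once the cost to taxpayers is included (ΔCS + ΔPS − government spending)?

Net change in total surplus = -£546

Pre-subsidy: 414.6 - 0.8p = -186 + 7p gives p* = 77, q* = 353.
With the rebate, buyers effectively pay pb = ps − 39, where ps is the price sellers receive.
Demand in terms of ps becomes qd = 414.6 − 0.8(ps − 39) = 445.8 - 0.8ps. Setting this equal to supply: 445.8 - 0.8ps = -186 + 7ps, so ps = 81.
Buyers pay pb = 81 − 39 = 42; q' = -186 + 7·81 = 381.
ΔCS = ½(353 + 381)(77 − 42) = 12845; ΔPS = ½(353 + 381)(81 − 77) = 1468.
Government spending = 39 × 381 = 14859.
Net change = 12845 + 1468 − 14859 = -546. The loss equals the DWL triangle ½·39·28.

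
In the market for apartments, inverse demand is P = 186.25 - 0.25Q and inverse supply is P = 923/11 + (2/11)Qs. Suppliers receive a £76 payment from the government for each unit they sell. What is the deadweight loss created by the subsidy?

Deadweight loss = £6688

Pre-subsidy: 186.25 - 0.25Q = 923/11 + (2/11)Q gives Q* = 237 and P* = 127.
With the subsidy, sellers receive Ps = Pb + 76 for each unit, where Pb is the price buyers pay.
On the curves, Pb = 186.25 - 0.25Q and Ps = 923/11 + (2/11)Q; the wedge Ps − Pb = 76 gives 923/11 + (2/11)Q − (186.25 - 0.25Q) = 76, so Q' = 413.
Then Pb = 186.25 − 0.25·413 = 83 and Ps = 923/11 + (2/11)·413 = 159.
The subsidy expands output by 413 − 237 = 176 past the efficient level; on those units the gap between marginal cost and willingness to pay runs from 0 up to 76.
DWL = ½ × 76 × 176 = 6688.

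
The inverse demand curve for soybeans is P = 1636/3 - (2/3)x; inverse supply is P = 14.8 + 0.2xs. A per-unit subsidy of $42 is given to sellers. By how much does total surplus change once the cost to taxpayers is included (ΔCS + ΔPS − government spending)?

Net change in total surplus = -13230/13

Pre-subsidy: 1636/3 - (2/3)x = 14.8 + 0.2x gives x* = 7958/13 and P* = 1784/13.
With the subsidy, sellers receive Ps = Pb + 42 for each unit, where Pb is the price buyers pay.
On the curves, Pb = 1636/3 - (2/3)x and Ps = 14.8 + 0.2x; the wedge Ps − Pb = 42 gives 14.8 + 0.2x − (1636/3 - (2/3)x) = 42, so x' = 8588/13.
Then Pb = 1636/3 − (2/3)·(8588/13) = 1364/13 and Ps = 14.8 + 0.2·(8588/13) = 1910/13.
ΔCS = ½(7958/13 + 8588/13)(1784/13 − 1364/13) = 3474660/169; ΔPS = ½(7958/13 + 8588/13)(1910/13 − 1784/13) = 1042398/169.
Government spending = 42 × 8588/13 = 360696/13.
Net change = 3474660/169 + 1042398/169 − 360696/13 = -13230/13. The loss equals the DWL triangle ½·42·630/13.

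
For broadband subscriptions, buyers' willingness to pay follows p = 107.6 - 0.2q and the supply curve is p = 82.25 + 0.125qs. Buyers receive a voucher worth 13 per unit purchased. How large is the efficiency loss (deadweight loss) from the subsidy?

Deadweight loss = 260

Pre-subsidy: 107.6 - 0.2q = 82.25 + 0.125q gives q* = 78 and p* = 92.
With the rebate, buyers effectively pay pb = ps − 13, where ps is the price sellers receive.
On the curves, pb = 107.6 - 0.2q and ps = 82.25 + 0.125q; the wedge ps − pb = 13 gives 82.25 + 0.125q − (107.6 - 0.2q) = 13, so q' = 118.
Then pb = 107.6 − 0.2·118 = 84 and ps = 82.25 + 0.125·118 = 97.
The subsidy expands output by 118 − 78 = 40 past the efficient level; on those units the gap between marginal cost and willingness to pay runs from 0 up to 13.
DWL = ½ × 13 × 40 = 260.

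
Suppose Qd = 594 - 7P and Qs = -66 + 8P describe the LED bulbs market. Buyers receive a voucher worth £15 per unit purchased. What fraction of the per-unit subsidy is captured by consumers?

Pre-subsidy: 594 - 7P = -66 + 8P gives P* = 44, Q* = 286.
With the rebate, buyers effectively pay Pb = Ps − 15, where Ps is the price sellers receive.
Demand in terms of Ps becomes Qd = 594 − 7(Ps − 15) = 699 - 7Ps. Setting this equal to supply: 699 - 7Ps = -66 + 8Ps, so Ps = 51.
Buyers pay Pb = 51 − 15 = 36; Q' = -66 + 8·51 = 342.
Buyers' price falls by P* − Pb = 44 − 36 = 8; sellers' price rises by Ps − P* = 51 − 44 = 7.
So consumers capture 8/15 = 8/15 of each unit of subsidy.

Consumer share = 8/15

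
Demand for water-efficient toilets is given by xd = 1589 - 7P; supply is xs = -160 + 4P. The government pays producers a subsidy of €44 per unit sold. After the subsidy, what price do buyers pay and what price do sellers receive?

Pre-subsidy: 1589 - 7P = -160 + 4P gives P* = 159, x* = 476.
With the subsidy, sellers receive Ps = Pb + 44 for each unit, where Pb is the price buyers pay.
Supply in terms of Pb becomes xs = -160 + 4(Pb + 44) = 16 + 4Pb. Setting this equal to demand: 1589 - 7Pb = 16 + 4Pb, so Pb = 143.
Sellers receive Ps = 143 + 44 = 187; x' = 1589 − 7·143 = 588.

Buyers pay €143; sellers receive €187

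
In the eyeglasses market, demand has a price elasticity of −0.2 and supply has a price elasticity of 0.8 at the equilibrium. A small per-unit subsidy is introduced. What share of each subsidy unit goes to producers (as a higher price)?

Producer share = 0.2

For a small subsidy around the equilibrium, the benefit split depends on the relative slopes, which at a point are proportional to the elasticities.
Buyer share = εs/(εs + |εd|) = 0.8/(0.8 + 0.2) = 0.8; seller share = |εd|/(εs + |εd|) = 0.2.
So producers capture 0.2 of the subsidy.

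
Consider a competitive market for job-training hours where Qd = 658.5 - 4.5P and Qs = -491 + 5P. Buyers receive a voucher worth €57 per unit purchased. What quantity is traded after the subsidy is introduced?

Q' = 249

Pre-subsidy: 658.5 - 4.5P = -491 + 5P gives P* = 121, Q* = 114.
With the rebate, buyers effectively pay Pb = Ps − 57, where Ps is the price sellers receive.
Demand in terms of Ps becomes Qd = 658.5 − 4.5(Ps − 57) = 915 - 4.5Ps. Setting this equal to supply: 915 - 4.5Ps = -491 + 5Ps, so Ps = 148.
Buyers pay Pb = 148 − 57 = 91; Q' = -491 + 5·148 = 249.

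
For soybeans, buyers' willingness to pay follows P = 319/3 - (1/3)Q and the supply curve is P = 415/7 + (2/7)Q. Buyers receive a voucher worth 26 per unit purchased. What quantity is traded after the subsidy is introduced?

Q' = 118

Pre-subsidy: 319/3 - (1/3)Q = 415/7 + (2/7)Q gives Q* = 76 and P* = 81.
With the rebate, buyers effectively pay Pb = Ps − 26, where Ps is the price sellers receive.
On the curves, Pb = 319/3 - (1/3)Q and Ps = 415/7 + (2/7)Q; the wedge Ps − Pb = 26 gives 415/7 + (2/7)Q − (319/3 - (1/3)Q) = 26, so Q' = 118.
Then Pb = 319/3 − (1/3)·118 = 67 and Ps = 415/7 + (2/7)·118 = 93.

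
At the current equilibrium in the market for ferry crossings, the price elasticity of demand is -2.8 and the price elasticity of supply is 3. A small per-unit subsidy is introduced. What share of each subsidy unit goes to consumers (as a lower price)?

Consumer share = 15/29

For a small subsidy around the equilibrium, the benefit split depends on the relative slopes, which at a point are proportional to the elasticities.
Buyer share = εs/(εs + |εd|) = 3/(3 + 2.8) = 15/29; seller share = |εd|/(εs + |εd|) = 14/29.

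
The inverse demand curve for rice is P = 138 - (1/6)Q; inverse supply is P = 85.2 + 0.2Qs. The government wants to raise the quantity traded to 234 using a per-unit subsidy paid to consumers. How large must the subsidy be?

At Q = 234, from the demand curve buyers pay Pb = 138 − (1/6)·234 = 99; from the supply curve sellers need Ps = 85.2 + 0.2·234 = 132.
The subsidy must fill the gap: s = Ps − Pb = 132 − 99 = 33.

Required subsidy s = 33 per unit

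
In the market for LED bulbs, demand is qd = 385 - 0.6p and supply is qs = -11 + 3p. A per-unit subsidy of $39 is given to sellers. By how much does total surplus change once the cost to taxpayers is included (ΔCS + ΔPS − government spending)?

Net change in total surplus = -$380.25

Pre-subsidy: 385 - 0.6p = -11 + 3p gives p* = 110, q* = 319.
With the subsidy, sellers receive ps = pb + 39 for each unit, where pb is the price buyers pay.
Supply in terms of pb becomes qs = -11 + 3(pb + 39) = 106 + 3pb. Setting this equal to demand: 385 - 0.6pb = 106 + 3pb, so pb = 77.5.
Sellers receive ps = 77.5 + 39 = 116.5; q' = 385 − 0.6·77.5 = 338.5.
ΔCS = ½(319 + 338.5)(110 − 77.5) = 10684.375; ΔPS = ½(319 + 338.5)(116.5 − 110) = 2136.875.
Government spending = 39 × 338.5 = 13201.5.
Net change = 10684.375 + 2136.875 − 13201.5 = -380.25. The loss equals the DWL triangle ½·39·19.5.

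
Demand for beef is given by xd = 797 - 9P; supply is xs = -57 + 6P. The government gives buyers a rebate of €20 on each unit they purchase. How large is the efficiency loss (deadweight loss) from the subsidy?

Pre-subsidy: 797 - 9P = -57 + 6P gives P* = 854/15, x* = 284.6.
With the rebate, buyers effectively pay Pb = Ps − 20, where Ps is the price sellers receive.
Demand in terms of Ps becomes xd = 797 − 9(Ps − 20) = 977 - 9Ps. Setting this equal to supply: 977 - 9Ps = -57 + 6Ps, so Ps = 1034/15.
Buyers pay Pb = 1034/15 − 20 = 734/15; x' = -57 + 6·(1034/15) = 356.6.
The subsidy expands output by 356.6 − 284.6 = 72 past the efficient level; on those units the gap between marginal cost and willingness to pay runs from 0 up to 20.
DWL = ½ × 20 × 72 = 720.

Deadweight loss = €720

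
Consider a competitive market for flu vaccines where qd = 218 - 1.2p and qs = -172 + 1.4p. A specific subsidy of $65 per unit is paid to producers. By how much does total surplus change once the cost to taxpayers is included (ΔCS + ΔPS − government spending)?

Net change in total surplus = -$1365

Pre-subsidy: 218 - 1.2p = -172 + 1.4p gives p* = 150, q* = 38.
With the subsidy, sellers receive ps = pb + 65 for each unit, where pb is the price buyers pay.
Supply in terms of pb becomes qs = -172 + 1.4(pb + 65) = -81 + 1.4pb. Setting this equal to demand: 218 - 1.2pb = -81 + 1.4pb, so pb = 115.
Sellers receive ps = 115 + 65 = 180; q' = 218 − 1.2·115 = 80.
ΔCS = ½(38 + 80)(150 − 115) = 2065; ΔPS = ½(38 + 80)(180 − 150) = 1770.
Government spending = 65 × 80 = 5200.
Net change = 2065 + 1770 − 5200 = -1365. The loss equals the DWL triangle ½·65·42.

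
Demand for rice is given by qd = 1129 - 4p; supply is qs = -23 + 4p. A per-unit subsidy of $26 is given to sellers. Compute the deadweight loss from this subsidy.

Pre-subsidy: 1129 - 4p = -23 + 4p gives p* = 144, q* = 553.
With the subsidy, sellers receive ps = pb + 26 for each unit, where pb is the price buyers pay.
Supply in terms of pb becomes qs = -23 + 4(pb + 26) = 81 + 4pb. Setting this equal to demand: 1129 - 4pb = 81 + 4pb, so pb = 131.
Sellers receive ps = 131 + 26 = 157; q' = 1129 − 4·131 = 605.
The subsidy expands output by 605 − 553 = 52 past the efficient level; on those units the gap between marginal cost and willingness to pay runs from 0 up to 26.
DWL = ½ × 26 × 52 = 676.

Deadweight loss = $676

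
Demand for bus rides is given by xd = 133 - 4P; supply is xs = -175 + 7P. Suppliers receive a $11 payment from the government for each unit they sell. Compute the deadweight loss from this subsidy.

Pre-subsidy: 133 - 4P = -175 + 7P gives P* = 28, x* = 21.
With the subsidy, sellers receive Ps = Pb + 11 for each unit, where Pb is the price buyers pay.
Supply in terms of Pb becomes xs = -175 + 7(Pb + 11) = -98 + 7Pb. Setting this equal to demand: 133 - 4Pb = -98 + 7Pb, so Pb = 21.
Sellers receive Ps = 21 + 11 = 32; x' = 133 − 4·21 = 49.
The subsidy expands output by 49 − 21 = 28 past the efficient level; on those units the gap between marginal cost and willingness to pay runs from 0 up to 11.
DWL = ½ × 11 × 28 = 154.

Deadweight loss = $154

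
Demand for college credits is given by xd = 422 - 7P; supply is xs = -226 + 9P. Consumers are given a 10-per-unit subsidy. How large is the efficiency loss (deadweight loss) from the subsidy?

Pre-subsidy: 422 - 7P = -226 + 9P gives P* = 40.5, x* = 138.5.
With the rebate, buyers effectively pay Pb = Ps − 10, where Ps is the price sellers receive.
Demand in terms of Ps becomes xd = 422 − 7(Ps − 10) = 492 - 7Ps. Setting this equal to supply: 492 - 7Ps = -226 + 9Ps, so Ps = 44.875.
Buyers pay Pb = 44.875 − 10 = 34.875; x' = -226 + 9·44.875 = 177.875.
The subsidy expands output by 177.875 − 138.5 = 39.375 past the efficient level; on those units the gap between marginal cost and willingness to pay runs from 0 up to 10.
DWL = ½ × 10 × 39.375 = 196.875.

Deadweight loss = 196.875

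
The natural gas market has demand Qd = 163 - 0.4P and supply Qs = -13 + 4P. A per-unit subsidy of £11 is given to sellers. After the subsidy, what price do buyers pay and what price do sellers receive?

Buyers pay £30; sellers receive £41

Pre-subsidy: 163 - 0.4P = -13 + 4P gives P* = 40, Q* = 147.
With the subsidy, sellers receive Ps = Pb + 11 for each unit, where Pb is the price buyers pay.
Supply in terms of Pb becomes Qs = -13 + 4(Pb + 11) = 31 + 4Pb. Setting this equal to demand: 163 - 0.4Pb = 31 + 4Pb, so Pb = 30.
Sellers receive Ps = 30 + 11 = 41; Q' = 163 − 0.4·30 = 151.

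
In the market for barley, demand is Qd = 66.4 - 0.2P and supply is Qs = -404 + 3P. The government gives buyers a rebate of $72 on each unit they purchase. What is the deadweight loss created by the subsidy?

Pre-subsidy: 66.4 - 0.2P = -404 + 3P gives P* = 147, Q* = 37.
With the rebate, buyers effectively pay Pb = Ps − 72, where Ps is the price sellers receive.
Demand in terms of Ps becomes Qd = 66.4 − 0.2(Ps − 72) = 80.8 - 0.2Ps. Setting this equal to supply: 80.8 - 0.2Ps = -404 + 3Ps, so Ps = 151.5.
Buyers pay Pb = 151.5 − 72 = 79.5; Q' = -404 + 3·151.5 = 50.5.
The subsidy expands output by 50.5 − 37 = 13.5 past the efficient level; on those units the gap between marginal cost and willingness to pay runs from 0 up to 72.
DWL = ½ × 72 × 13.5 = 486.

Deadweight loss = $486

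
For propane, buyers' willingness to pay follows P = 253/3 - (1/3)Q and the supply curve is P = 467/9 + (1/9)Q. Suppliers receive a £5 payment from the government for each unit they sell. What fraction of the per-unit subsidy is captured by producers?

Producer share = 0.25

Pre-subsidy: 253/3 - (1/3)Q = 467/9 + (1/9)Q gives Q* = 73 and P* = 60.
With the subsidy, sellers receive Ps = Pb + 5 for each unit, where Pb is the price buyers pay.
On the curves, Pb = 253/3 - (1/3)Q and Ps = 467/9 + (1/9)Q; the wedge Ps − Pb = 5 gives 467/9 + (1/9)Q − (253/3 - (1/3)Q) = 5, so Q' = 84.25.
Then Pb = 253/3 − (1/3)·84.25 = 56.25 and Ps = 467/9 + (1/9)·84.25 = 61.25.
Buyers' price falls by P* − Pb = 60 − 56.25 = 3.75; sellers' price rises by Ps − P* = 61.25 − 60 = 1.25.
So producers capture 1.25/5 = 0.25 of each unit of subsidy.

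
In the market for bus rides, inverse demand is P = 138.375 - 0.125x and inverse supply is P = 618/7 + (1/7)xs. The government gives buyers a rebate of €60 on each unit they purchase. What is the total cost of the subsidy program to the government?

Government cost = €24660

Pre-subsidy: 138.375 - 0.125x = 618/7 + (1/7)x gives x* = 187 and P* = 115.
With the rebate, buyers effectively pay Pb = Ps − 60, where Ps is the price sellers receive.
On the curves, Pb = 138.375 - 0.125x and Ps = 618/7 + (1/7)x; the wedge Ps − Pb = 60 gives 618/7 + (1/7)x − (138.375 - 0.125x) = 60, so x' = 411.
Then Pb = 138.375 − 0.125·411 = 87 and Ps = 618/7 + (1/7)·411 = 147.
Government outlay = subsidy × quantity = 60 × 411 = 24660.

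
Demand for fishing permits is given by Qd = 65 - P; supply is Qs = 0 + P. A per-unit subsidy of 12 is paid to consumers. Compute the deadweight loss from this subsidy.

Pre-subsidy: 65 - P = 0 + P gives P* = 32.5, Q* = 32.5.
With the rebate, buyers effectively pay Pb = Ps − 12, where Ps is the price sellers receive.
Demand in terms of Ps becomes Qd = 65 − 1(Ps − 12) = 77 - Ps. Setting this equal to supply: 77 - Ps = 0 + Ps, so Ps = 38.5.
Buyers pay Pb = 38.5 − 12 = 26.5; Q' = 0 + 1·38.5 = 38.5.
The subsidy expands output by 38.5 − 32.5 = 6 past the efficient level; on those units the gap between marginal cost and willingness to pay runs from 0 up to 12.
DWL = ½ × 12 × 6 = 36.

Deadweight loss = 36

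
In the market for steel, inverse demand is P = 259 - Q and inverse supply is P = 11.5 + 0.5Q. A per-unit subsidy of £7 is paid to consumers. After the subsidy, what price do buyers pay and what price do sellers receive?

Buyers pay 268/3; sellers receive 289/3

Pre-subsidy: 259 - Q = 11.5 + 0.5Q gives Q* = 165 and P* = 94.
With the rebate, buyers effectively pay Pb = Ps − 7, where Ps is the price sellers receive.
On the curves, Pb = 259 - Q and Ps = 11.5 + 0.5Q; the wedge Ps − Pb = 7 gives 11.5 + 0.5Q − (259 - Q) = 7, so Q' = 509/3.
Then Pb = 259 − 1·(509/3) = 268/3 and Ps = 11.5 + 0.5·(509/3) = 289/3.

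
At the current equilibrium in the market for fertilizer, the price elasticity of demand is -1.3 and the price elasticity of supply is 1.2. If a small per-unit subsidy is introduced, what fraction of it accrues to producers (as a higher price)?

For a small subsidy around the equilibrium, the benefit split depends on the relative slopes, which at a point are proportional to the elasticities.
Buyer share = εs/(εs + |εd|) = 1.2/(1.2 + 1.3) = 0.48; seller share = |εd|/(εs + |εd|) = 0.52.
So producers capture 0.52 of the subsidy.

Producer share = 0.52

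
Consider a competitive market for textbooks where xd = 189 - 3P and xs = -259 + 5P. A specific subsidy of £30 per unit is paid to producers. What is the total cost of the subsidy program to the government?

Pre-subsidy: 189 - 3P = -259 + 5P gives P* = 56, x* = 21.
With the subsidy, sellers receive Ps = Pb + 30 for each unit, where Pb is the price buyers pay.
Supply in terms of Pb becomes xs = -259 + 5(Pb + 30) = -109 + 5Pb. Setting this equal to demand: 189 - 3Pb = -109 + 5Pb, so Pb = 37.25.
Sellers receive Ps = 37.25 + 30 = 67.25; x' = 189 − 3·37.25 = 77.25.
Government outlay = subsidy × quantity = 30 × 77.25 = 2317.5.

Government cost = £2317.5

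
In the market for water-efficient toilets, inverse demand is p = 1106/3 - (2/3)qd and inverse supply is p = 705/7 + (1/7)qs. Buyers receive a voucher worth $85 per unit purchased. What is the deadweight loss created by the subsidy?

Pre-subsidy: 1106/3 - (2/3)q = 705/7 + (1/7)q gives q* = 331 and p* = 148.
With the rebate, buyers effectively pay pb = ps − 85, where ps is the price sellers receive.
On the curves, pb = 1106/3 - (2/3)q and ps = 705/7 + (1/7)q; the wedge ps − pb = 85 gives 705/7 + (1/7)q − (1106/3 - (2/3)q) = 85, so q' = 436.
Then pb = 1106/3 − (2/3)·436 = 78 and ps = 705/7 + (1/7)·436 = 163.
The subsidy expands output by 436 − 331 = 105 past the efficient level; on those units the gap between marginal cost and willingness to pay runs from 0 up to 85.
DWL = ½ × 85 × 105 = 4462.5.

Deadweight loss = $4462.5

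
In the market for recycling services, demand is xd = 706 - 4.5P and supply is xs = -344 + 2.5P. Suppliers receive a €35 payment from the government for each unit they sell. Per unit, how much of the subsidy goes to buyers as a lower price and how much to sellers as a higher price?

Buyers gain €12.5 per unit; sellers gain €22.5 per unit

Pre-subsidy: 706 - 4.5P = -344 + 2.5P gives P* = 150, x* = 31.
With the subsidy, sellers receive Ps = Pb + 35 for each unit, where Pb is the price buyers pay.
Supply in terms of Pb becomes xs = -344 + 2.5(Pb + 35) = -256.5 + 2.5Pb. Setting this equal to demand: 706 - 4.5Pb = -256.5 + 2.5Pb, so Pb = 137.5.
Sellers receive Ps = 137.5 + 35 = 172.5; x' = 706 − 4.5·137.5 = 87.25.
Buyers' price falls by P* − Pb = 150 − 137.5 = 12.5; sellers' price rises by Ps − P* = 172.5 − 150 = 22.5.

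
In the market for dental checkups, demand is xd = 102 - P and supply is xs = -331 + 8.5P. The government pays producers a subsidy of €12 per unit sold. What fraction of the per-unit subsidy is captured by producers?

Producer share = 2/19

Pre-subsidy: 102 - P = -331 + 8.5P gives P* = 866/19, x* = 1072/19.
With the subsidy, sellers receive Ps = Pb + 12 for each unit, where Pb is the price buyers pay.
Supply in terms of Pb becomes xs = -331 + 8.5(Pb + 12) = -229 + 8.5Pb. Setting this equal to demand: 102 - Pb = -229 + 8.5Pb, so Pb = 662/19.
Sellers receive Ps = 662/19 + 12 = 890/19; x' = 102 − 1·(662/19) = 1276/19.
Buyers' price falls by P* − Pb = 866/19 − 662/19 = 204/19; sellers' price rises by Ps − P* = 890/19 − 866/19 = 24/19.
So producers capture (24/19)/12 = 2/19 of each unit of subsidy.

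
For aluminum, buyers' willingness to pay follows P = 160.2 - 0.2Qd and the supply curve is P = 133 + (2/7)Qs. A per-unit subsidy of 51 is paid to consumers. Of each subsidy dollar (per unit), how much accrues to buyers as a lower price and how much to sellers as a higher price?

Pre-subsidy: 160.2 - 0.2Q = 133 + (2/7)Q gives Q* = 56 and P* = 149.
With the rebate, buyers effectively pay Pb = Ps − 51, where Ps is the price sellers receive.
On the curves, Pb = 160.2 - 0.2Q and Ps = 133 + (2/7)Q; the wedge Ps − Pb = 51 gives 133 + (2/7)Q − (160.2 - 0.2Q) = 51, so Q' = 161.
Then Pb = 160.2 − 0.2·161 = 128 and Ps = 133 + (2/7)·161 = 179.
Buyers' price falls by P* − Pb = 149 − 128 = 21; sellers' price rises by Ps − P* = 179 − 149 = 30.

Buyers gain 21 per unit; sellers gain 30 per unit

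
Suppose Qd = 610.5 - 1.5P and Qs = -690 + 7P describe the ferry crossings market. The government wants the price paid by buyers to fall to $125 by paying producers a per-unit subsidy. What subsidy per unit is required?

Required subsidy s = $34 per unit

At a buyer price of 125, quantity demanded is 610.5 − 1.5·125 = 423.
Sellers supply 423 only when they receive Ps with -690 + 7·Ps = 423, i.e. Ps = 159.
s = Ps − Pb = 159 − 125 = 34.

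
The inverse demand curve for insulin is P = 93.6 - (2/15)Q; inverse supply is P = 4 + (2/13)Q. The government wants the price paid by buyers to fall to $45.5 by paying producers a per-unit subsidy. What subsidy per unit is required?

At a buyer price of 45.5, quantity demanded is 702 − 7.5·45.5 = 360.75.
Sellers supply 360.75 only when they receive Ps = 4 + (2/13)·360.75 = 59.5.
s = Ps − Pb = 59.5 − 45.5 = 14.

Required subsidy s = $14 per unit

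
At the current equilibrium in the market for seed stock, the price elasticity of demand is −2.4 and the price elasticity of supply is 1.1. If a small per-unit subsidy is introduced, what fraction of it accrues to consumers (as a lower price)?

For a small subsidy around the equilibrium, the benefit split depends on the relative slopes, which at a point are proportional to the elasticities.
Buyer share = εs/(εs + |εd|) = 1.1/(1.1 + 2.4) = 11/35; seller share = |εd|/(εs + |εd|) = 24/35.

Consumer share = 11/35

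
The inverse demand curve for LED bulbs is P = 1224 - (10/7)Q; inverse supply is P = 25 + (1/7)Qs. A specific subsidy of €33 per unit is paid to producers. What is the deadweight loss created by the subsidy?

Pre-subsidy: 1224 - (10/7)Q = 25 + (1/7)Q gives Q* = 763 and P* = 134.
With the subsidy, sellers receive Ps = Pb + 33 for each unit, where Pb is the price buyers pay.
On the curves, Pb = 1224 - (10/7)Q and Ps = 25 + (1/7)Q; the wedge Ps − Pb = 33 gives 25 + (1/7)Q − (1224 - (10/7)Q) = 33, so Q' = 784.
Then Pb = 1224 − (10/7)·784 = 104 and Ps = 25 + (1/7)·784 = 137.
The subsidy expands output by 784 − 763 = 21 past the efficient level; on those units the gap between marginal cost and willingness to pay runs from 0 up to 33.
DWL = ½ × 33 × 21 = 346.5.

Deadweight loss = €346.5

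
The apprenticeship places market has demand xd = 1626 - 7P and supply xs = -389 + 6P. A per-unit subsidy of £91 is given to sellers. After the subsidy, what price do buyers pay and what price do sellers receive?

Buyers pay £113; sellers receive £204

Pre-subsidy: 1626 - 7P = -389 + 6P gives P* = 155, x* = 541.
With the subsidy, sellers receive Ps = Pb + 91 for each unit, where Pb is the price buyers pay.
Supply in terms of Pb becomes xs = -389 + 6(Pb + 91) = 157 + 6Pb. Setting this equal to demand: 1626 - 7Pb = 157 + 6Pb, so Pb = 113.
Sellers receive Ps = 113 + 91 = 204; x' = 1626 − 7·113 = 835.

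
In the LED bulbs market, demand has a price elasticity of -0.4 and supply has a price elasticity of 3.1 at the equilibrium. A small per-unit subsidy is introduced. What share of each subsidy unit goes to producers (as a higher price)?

For a small subsidy around the equilibrium, the benefit split depends on the relative slopes, which at a point are proportional to the elasticities.
Buyer share = εs/(εs + |εd|) = 3.1/(3.1 + 0.4) = 31/35; seller share = |εd|/(εs + |εd|) = 4/35.
So producers capture 4/35 of the subsidy.

Producer share = 4/35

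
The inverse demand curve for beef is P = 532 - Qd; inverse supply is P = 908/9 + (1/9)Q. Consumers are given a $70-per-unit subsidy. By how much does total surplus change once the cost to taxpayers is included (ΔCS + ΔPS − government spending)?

Pre-subsidy: 532 - Q = 908/9 + (1/9)Q gives Q* = 388 and P* = 144.
With the rebate, buyers effectively pay Pb = Ps − 70, where Ps is the price sellers receive.
On the curves, Pb = 532 - Q and Ps = 908/9 + (1/9)Q; the wedge Ps − Pb = 70 gives 908/9 + (1/9)Q − (532 - Q) = 70, so Q' = 451.
Then Pb = 532 − 1·451 = 81 and Ps = 908/9 + (1/9)·451 = 151.
ΔCS = ½(388 + 451)(144 − 81) = 26428.5; ΔPS = ½(388 + 451)(151 − 144) = 2936.5.
Government spending = 70 × 451 = 31570.
Net change = 26428.5 + 2936.5 − 31570 = -2205. The loss equals the DWL triangle ½·70·63.

Net change in total surplus = -$2205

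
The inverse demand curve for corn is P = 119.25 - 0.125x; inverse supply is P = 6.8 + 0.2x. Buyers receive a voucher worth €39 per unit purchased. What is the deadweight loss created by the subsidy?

Deadweight loss = €2340

Pre-subsidy: 119.25 - 0.125x = 6.8 + 0.2x gives x* = 346 and P* = 76.
With the rebate, buyers effectively pay Pb = Ps − 39, where Ps is the price sellers receive.
On the curves, Pb = 119.25 - 0.125x and Ps = 6.8 + 0.2x; the wedge Ps − Pb = 39 gives 6.8 + 0.2x − (119.25 - 0.125x) = 39, so x' = 466.
Then Pb = 119.25 − 0.125·466 = 61 and Ps = 6.8 + 0.2·466 = 100.
The subsidy expands output by 466 − 346 = 120 past the efficient level; on those units the gap between marginal cost and willingness to pay runs from 0 up to 39.
DWL = ½ × 39 × 120 = 2340.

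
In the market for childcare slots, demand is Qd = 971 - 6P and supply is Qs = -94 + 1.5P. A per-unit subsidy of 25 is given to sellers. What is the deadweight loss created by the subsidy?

Pre-subsidy: 971 - 6P = -94 + 1.5P gives P* = 142, Q* = 119.
With the subsidy, sellers receive Ps = Pb + 25 for each unit, where Pb is the price buyers pay.
Supply in terms of Pb becomes Qs = -94 + 1.5(Pb + 25) = -56.5 + 1.5Pb. Setting this equal to demand: 971 - 6Pb = -56.5 + 1.5Pb, so Pb = 137.
Sellers receive Ps = 137 + 25 = 162; Q' = 971 − 6·137 = 149.
The subsidy expands output by 149 − 119 = 30 past the efficient level; on those units the gap between marginal cost and willingness to pay runs from 0 up to 25.
DWL = ½ × 25 × 30 = 375.

Deadweight loss = 375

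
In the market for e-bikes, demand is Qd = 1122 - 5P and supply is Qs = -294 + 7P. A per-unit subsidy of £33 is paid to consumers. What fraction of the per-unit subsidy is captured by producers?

Producer share = 5/12

Pre-subsidy: 1122 - 5P = -294 + 7P gives P* = 118, Q* = 532.
With the rebate, buyers effectively pay Pb = Ps − 33, where Ps is the price sellers receive.
Demand in terms of Ps becomes Qd = 1122 − 5(Ps − 33) = 1287 - 5Ps. Setting this equal to supply: 1287 - 5Ps = -294 + 7Ps, so Ps = 131.75.
Buyers pay Pb = 131.75 − 33 = 98.75; Q' = -294 + 7·131.75 = 628.25.
Buyers' price falls by P* − Pb = 118 − 98.75 = 19.25; sellers' price rises by Ps − P* = 131.75 − 118 = 13.75.
So producers capture 13.75/33 = 5/12 of each unit of subsidy.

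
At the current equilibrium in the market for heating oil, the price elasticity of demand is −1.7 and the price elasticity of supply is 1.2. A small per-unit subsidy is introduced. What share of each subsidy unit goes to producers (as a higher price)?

Producer share = 17/29

For a small subsidy around the equilibrium, the benefit split depends on the relative slopes, which at a point are proportional to the elasticities.
Buyer share = εs/(εs + |εd|) = 1.2/(1.2 + 1.7) = 12/29; seller share = |εd|/(εs + |εd|) = 17/29.
So producers capture 17/29 of the subsidy.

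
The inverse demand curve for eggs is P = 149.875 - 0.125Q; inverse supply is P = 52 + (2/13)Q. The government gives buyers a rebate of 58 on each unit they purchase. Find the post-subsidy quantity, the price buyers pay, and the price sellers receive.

Pre-subsidy: 149.875 - 0.125Q = 52 + (2/13)Q gives Q* = 351 and P* = 106.
With the rebate, buyers effectively pay Pb = Ps − 58, where Ps is the price sellers receive.
On the curves, Pb = 149.875 - 0.125Q and Ps = 52 + (2/13)Q; the wedge Ps − Pb = 58 gives 52 + (2/13)Q − (149.875 - 0.125Q) = 58, so Q' = 559.
Then Pb = 149.875 − 0.125·559 = 80 and Ps = 52 + (2/13)·559 = 138.

Q' = 559; buyers pay 80; sellers receive 138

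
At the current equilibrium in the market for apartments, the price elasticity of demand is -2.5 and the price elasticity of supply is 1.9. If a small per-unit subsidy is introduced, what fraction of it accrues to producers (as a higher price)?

Producer share = 25/44

For a small subsidy around the equilibrium, the benefit split depends on the relative slopes, which at a point are proportional to the elasticities.
Buyer share = εs/(εs + |εd|) = 1.9/(1.9 + 2.5) = 19/44; seller share = |εd|/(εs + |εd|) = 25/44.
So producers capture 25/44 of the subsidy.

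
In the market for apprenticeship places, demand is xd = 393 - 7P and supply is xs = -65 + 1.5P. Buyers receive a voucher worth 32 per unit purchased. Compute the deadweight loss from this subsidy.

Deadweight loss = 10752/17

Pre-subsidy: 393 - 7P = -65 + 1.5P gives P* = 916/17, x* = 269/17.
With the rebate, buyers effectively pay Pb = Ps − 32, where Ps is the price sellers receive.
Demand in terms of Ps becomes xd = 393 − 7(Ps − 32) = 617 - 7Ps. Setting this equal to supply: 617 - 7Ps = -65 + 1.5Ps, so Ps = 1364/17.
Buyers pay Pb = 1364/17 − 32 = 820/17; x' = -65 + 1.5·(1364/17) = 941/17.
The subsidy expands output by 941/17 − 269/17 = 672/17 past the efficient level; on those units the gap between marginal cost and willingness to pay runs from 0 up to 32.
DWL = ½ × 32 × 672/17 = 10752/17.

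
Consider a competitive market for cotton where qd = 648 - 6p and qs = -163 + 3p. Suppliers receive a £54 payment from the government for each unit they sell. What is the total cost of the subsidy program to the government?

Government cost = £11628

Pre-subsidy: 648 - 6p = -163 + 3p gives p* = 811/9, q* = 322/3.
With the subsidy, sellers receive ps = pb + 54 for each unit, where pb is the price buyers pay.
Supply in terms of pb becomes qs = -163 + 3(pb + 54) = -1 + 3pb. Setting this equal to demand: 648 - 6pb = -1 + 3pb, so pb = 649/9.
Sellers receive ps = 649/9 + 54 = 1135/9; q' = 648 − 6·(649/9) = 646/3.
Government outlay = subsidy × quantity = 54 × 646/3 = 11628.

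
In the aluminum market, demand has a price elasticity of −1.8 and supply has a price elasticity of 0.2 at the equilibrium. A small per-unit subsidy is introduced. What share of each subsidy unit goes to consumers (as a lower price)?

Consumer share = 0.1

For a small subsidy around the equilibrium, the benefit split depends on the relative slopes, which at a point are proportional to the elasticities.
Buyer share = εs/(εs + |εd|) = 0.2/(0.2 + 1.8) = 0.1; seller share = |εd|/(εs + |εd|) = 0.9.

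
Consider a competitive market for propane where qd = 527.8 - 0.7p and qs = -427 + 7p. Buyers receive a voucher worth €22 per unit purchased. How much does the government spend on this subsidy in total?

Pre-subsidy: 527.8 - 0.7p = -427 + 7p gives p* = 124, q* = 441.
With the rebate, buyers effectively pay pb = ps − 22, where ps is the price sellers receive.
Demand in terms of ps becomes qd = 527.8 − 0.7(ps − 22) = 543.2 - 0.7ps. Setting this equal to supply: 543.2 - 0.7ps = -427 + 7ps, so ps = 126.
Buyers pay pb = 126 − 22 = 104; q' = -427 + 7·126 = 455.
Government outlay = subsidy × quantity = 22 × 455 = 10010.

Government cost = €10010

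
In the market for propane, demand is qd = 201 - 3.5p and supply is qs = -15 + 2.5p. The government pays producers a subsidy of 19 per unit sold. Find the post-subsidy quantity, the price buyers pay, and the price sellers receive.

q' = 2465/24; buyers pay 337/12; sellers receive 565/12

Pre-subsidy: 201 - 3.5p = -15 + 2.5p gives p* = 36, q* = 75.
With the subsidy, sellers receive ps = pb + 19 for each unit, where pb is the price buyers pay.
Supply in terms of pb becomes qs = -15 + 2.5(pb + 19) = 32.5 + 2.5pb. Setting this equal to demand: 201 - 3.5pb = 32.5 + 2.5pb, so pb = 337/12.
Sellers receive ps = 337/12 + 19 = 565/12; q' = 201 − 3.5·(337/12) = 2465/24.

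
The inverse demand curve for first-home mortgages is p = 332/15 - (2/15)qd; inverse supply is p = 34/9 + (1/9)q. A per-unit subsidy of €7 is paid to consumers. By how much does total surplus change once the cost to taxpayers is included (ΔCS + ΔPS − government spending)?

Pre-subsidy: 332/15 - (2/15)q = 34/9 + (1/9)q gives q* = 826/11 and p* = 400/33.
With the rebate, buyers effectively pay pb = ps − 7, where ps is the price sellers receive.
On the curves, pb = 332/15 - (2/15)q and ps = 34/9 + (1/9)q; the wedge ps − pb = 7 gives 34/9 + (1/9)q − (332/15 - (2/15)q) = 7, so q' = 1141/11.
Then pb = 332/15 − (2/15)·(1141/11) = 274/33 and ps = 34/9 + (1/9)·(1141/11) = 505/33.
ΔCS = ½(826/11 + 1141/11)(400/33 − 274/33) = 41307/121; ΔPS = ½(826/11 + 1141/11)(505/33 − 400/33) = 68845/242.
Government spending = 7 × 1141/11 = 7987/11.
Net change = 41307/121 + 68845/242 − 7987/11 = -2205/22. The loss equals the DWL triangle ½·7·315/11.

Net change in total surplus = -2205/22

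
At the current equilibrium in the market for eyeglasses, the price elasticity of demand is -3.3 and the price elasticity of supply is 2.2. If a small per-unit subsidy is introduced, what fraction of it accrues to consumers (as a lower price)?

Consumer share = 0.4

For a small subsidy around the equilibrium, the benefit split depends on the relative slopes, which at a point are proportional to the elasticities.
Buyer share = εs/(εs + |εd|) = 2.2/(2.2 + 3.3) = 0.4; seller share = |εd|/(εs + |εd|) = 0.6.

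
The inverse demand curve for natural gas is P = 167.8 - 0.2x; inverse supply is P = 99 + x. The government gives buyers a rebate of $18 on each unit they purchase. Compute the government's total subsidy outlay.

Pre-subsidy: 167.8 - 0.2x = 99 + x gives x* = 172/3 and P* = 469/3.
With the rebate, buyers effectively pay Pb = Ps − 18, where Ps is the price sellers receive.
On the curves, Pb = 167.8 - 0.2x and Ps = 99 + x; the wedge Ps − Pb = 18 gives 99 + x − (167.8 - 0.2x) = 18, so x' = 217/3.
Then Pb = 167.8 − 0.2·(217/3) = 460/3 and Ps = 99 + 1·(217/3) = 514/3.
Government outlay = subsidy × quantity = 18 × 217/3 = 1302.

Government cost = $1302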